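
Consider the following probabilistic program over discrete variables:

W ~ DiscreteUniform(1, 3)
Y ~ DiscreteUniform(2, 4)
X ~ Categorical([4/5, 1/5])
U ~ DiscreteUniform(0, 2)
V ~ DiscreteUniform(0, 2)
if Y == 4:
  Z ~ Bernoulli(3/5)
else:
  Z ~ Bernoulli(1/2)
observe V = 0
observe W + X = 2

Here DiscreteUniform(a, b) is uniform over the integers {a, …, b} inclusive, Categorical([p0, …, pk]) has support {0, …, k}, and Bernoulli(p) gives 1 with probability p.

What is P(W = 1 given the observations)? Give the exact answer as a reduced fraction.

Enumerate traces; 36 have nonzero weight after conditioning:
  (W=1, Y=2, X=1, U=0, V=0, Z=0) weight 1/810
  (W=1, Y=2, X=1, U=0, V=0, Z=1) weight 1/810
  (W=1, Y=2, X=1, U=1, V=0, Z=0) weight 1/810
  (W=1, Y=2, X=1, U=1, V=0, Z=1) weight 1/810
  (W=1, Y=2, X=1, U=2, V=0, Z=0) weight 1/810
  (W=1, Y=2, X=1, U=2, V=0, Z=1) weight 1/810
  (W=1, Y=3, X=1, U=0, V=0, Z=0) weight 1/810
  (W=1, Y=3, X=1, U=0, V=0, Z=1) weight 1/810
  (W=2, Y=2, X=0, U=0, V=0, Z=0) weight 2/405
  … 27 more
Group by W:
  weight(W=1) = 1/45
  weight(W=2) = 4/45
Total weight = 1/45 + 4/45 = 1/9
P(W=1 | obs) = 1/45 / 1/9 = 1/5
P(W=2 | obs) = 4/45 / 1/9 = 4/5

P(W = 1 | obs) = 1/5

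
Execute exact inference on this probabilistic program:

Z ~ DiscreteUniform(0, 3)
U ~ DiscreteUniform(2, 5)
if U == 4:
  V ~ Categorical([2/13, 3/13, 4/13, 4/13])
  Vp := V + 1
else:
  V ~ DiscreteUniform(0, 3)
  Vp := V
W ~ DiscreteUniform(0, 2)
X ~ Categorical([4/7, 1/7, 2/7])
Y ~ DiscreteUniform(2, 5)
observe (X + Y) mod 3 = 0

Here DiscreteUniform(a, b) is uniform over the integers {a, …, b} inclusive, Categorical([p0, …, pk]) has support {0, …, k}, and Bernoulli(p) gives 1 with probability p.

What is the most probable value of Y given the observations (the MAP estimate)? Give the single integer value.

argmax_v P(Y = v | obs) = 3

Enumerate traces; 768 have nonzero weight after conditioning:
  (Z=0, U=2, V=0, W=0, X=0, Y=3) weight 1/1344
  (Z=0, U=2, V=0, W=0, X=1, Y=2) weight 1/5376
  (Z=0, U=2, V=0, W=0, X=1, Y=5) weight 1/5376
  (Z=0, U=2, V=0, W=0, X=2, Y=4) weight 1/2688
  (Z=0, U=2, V=0, W=1, X=0, Y=3) weight 1/1344
  (Z=0, U=2, V=0, W=1, X=1, Y=2) weight 1/5376
  (Z=0, U=2, V=0, W=1, X=1, Y=5) weight 1/5376
  (Z=0, U=2, V=0, W=1, X=2, Y=4) weight 1/2688
  … 760 more
Group by Y:
  weight(Y=2) = 1/28
  weight(Y=3) = 1/7
  weight(Y=4) = 1/14
  weight(Y=5) = 1/28
Total weight = 1/28 + 1/7 + 1/14 + 1/28 = 2/7
P(Y=2 | obs) = 1/28 / 2/7 = 1/8
P(Y=3 | obs) = 1/7 / 2/7 = 1/2
P(Y=4 | obs) = 1/14 / 2/7 = 1/4
P(Y=5 | obs) = 1/28 / 2/7 = 1/8
argmax = 3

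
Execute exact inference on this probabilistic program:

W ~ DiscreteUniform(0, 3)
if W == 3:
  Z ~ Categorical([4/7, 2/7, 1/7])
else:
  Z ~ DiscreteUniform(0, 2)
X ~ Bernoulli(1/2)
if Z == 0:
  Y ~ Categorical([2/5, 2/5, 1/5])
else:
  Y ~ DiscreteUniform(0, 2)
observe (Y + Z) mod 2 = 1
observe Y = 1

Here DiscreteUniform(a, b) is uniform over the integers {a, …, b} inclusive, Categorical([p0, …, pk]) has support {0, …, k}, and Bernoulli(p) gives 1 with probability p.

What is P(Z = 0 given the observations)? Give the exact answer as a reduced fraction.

P(Z = 0 | obs) = 33/53

Enumerate traces; 16 have nonzero weight after conditioning:
  (W=0, Z=0, X=0, Y=1) weight 1/60
  (W=0, Z=0, X=1, Y=1) weight 1/60
  (W=0, Z=2, X=0, Y=1) weight 1/72
  (W=0, Z=2, X=1, Y=1) weight 1/72
  (W=1, Z=0, X=0, Y=1) weight 1/60
  (W=1, Z=0, X=1, Y=1) weight 1/60
  (W=1, Z=2, X=0, Y=1) weight 1/72
  (W=1, Z=2, X=1, Y=1) weight 1/72
  … 8 more
Group by Z:
  weight(Z=0) = 11/70
  weight(Z=2) = 2/21
Total weight = 11/70 + 2/21 = 53/210
P(Z=0 | obs) = 11/70 / 53/210 = 33/53
P(Z=2 | obs) = 2/21 / 53/210 = 20/53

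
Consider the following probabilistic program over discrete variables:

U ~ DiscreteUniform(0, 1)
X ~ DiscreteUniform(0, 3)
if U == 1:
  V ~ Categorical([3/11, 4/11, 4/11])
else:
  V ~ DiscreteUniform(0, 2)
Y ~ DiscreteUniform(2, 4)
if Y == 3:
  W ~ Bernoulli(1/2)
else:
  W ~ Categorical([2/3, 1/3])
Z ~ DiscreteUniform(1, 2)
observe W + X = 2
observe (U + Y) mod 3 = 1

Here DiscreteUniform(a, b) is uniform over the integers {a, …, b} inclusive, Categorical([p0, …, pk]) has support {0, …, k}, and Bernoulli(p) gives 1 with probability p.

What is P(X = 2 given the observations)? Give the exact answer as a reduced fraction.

P(X = 2 | obs) = 7/12

Enumerate traces; 24 have nonzero weight after conditioning:
  (U=0, X=1, V=0, Y=4, W=1, Z=1) weight 1/432
  (U=0, X=1, V=0, Y=4, W=1, Z=2) weight 1/432
  (U=0, X=1, V=1, Y=4, W=1, Z=1) weight 1/432
  (U=0, X=1, V=1, Y=4, W=1, Z=2) weight 1/432
  (U=0, X=1, V=2, Y=4, W=1, Z=1) weight 1/432
  (U=0, X=1, V=2, Y=4, W=1, Z=2) weight 1/432
  (U=0, X=2, V=0, Y=4, W=0, Z=1) weight 1/216
  (U=0, X=2, V=0, Y=4, W=0, Z=2) weight 1/216
  … 16 more
Group by X:
  weight(X=1) = 5/144
  weight(X=2) = 7/144
Total weight = 5/144 + 7/144 = 1/12
P(X=1 | obs) = 5/144 / 1/12 = 5/12
P(X=2 | obs) = 7/144 / 1/12 = 7/12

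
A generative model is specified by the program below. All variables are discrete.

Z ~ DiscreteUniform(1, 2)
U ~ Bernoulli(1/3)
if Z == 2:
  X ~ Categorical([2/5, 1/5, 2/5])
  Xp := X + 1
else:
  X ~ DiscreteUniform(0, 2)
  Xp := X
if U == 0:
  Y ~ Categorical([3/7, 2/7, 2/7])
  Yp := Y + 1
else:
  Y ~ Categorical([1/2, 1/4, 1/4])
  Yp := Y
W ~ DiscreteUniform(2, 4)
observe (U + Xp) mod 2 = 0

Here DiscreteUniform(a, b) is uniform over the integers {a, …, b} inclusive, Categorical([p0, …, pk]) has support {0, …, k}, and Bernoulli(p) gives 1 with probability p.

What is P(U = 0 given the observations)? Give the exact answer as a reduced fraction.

P(U = 0 | obs) = 26/43

Enumerate traces; 54 have nonzero weight after conditioning:
  (Z=1, U=0, X=0, Y=0, W=2) weight 1/63
  (Z=1, U=0, X=0, Y=0, W=3) weight 1/63
  (Z=1, U=0, X=0, Y=0, W=4) weight 1/63
  (Z=1, U=0, X=0, Y=1, W=2) weight 2/189
  (Z=1, U=0, X=0, Y=1, W=3) weight 2/189
  (Z=1, U=0, X=0, Y=1, W=4) weight 2/189
  (Z=1, U=0, X=0, Y=2, W=2) weight 2/189
  (Z=1, U=0, X=0, Y=2, W=3) weight 2/189
  (Z=1, U=1, X=1, Y=0, W=2) weight 1/108
  … 45 more
Group by U:
  weight(U=0) = 13/45
  weight(U=1) = 17/90
Total weight = 13/45 + 17/90 = 43/90
P(U=0 | obs) = 13/45 / 43/90 = 26/43
P(U=1 | obs) = 17/90 / 43/90 = 17/43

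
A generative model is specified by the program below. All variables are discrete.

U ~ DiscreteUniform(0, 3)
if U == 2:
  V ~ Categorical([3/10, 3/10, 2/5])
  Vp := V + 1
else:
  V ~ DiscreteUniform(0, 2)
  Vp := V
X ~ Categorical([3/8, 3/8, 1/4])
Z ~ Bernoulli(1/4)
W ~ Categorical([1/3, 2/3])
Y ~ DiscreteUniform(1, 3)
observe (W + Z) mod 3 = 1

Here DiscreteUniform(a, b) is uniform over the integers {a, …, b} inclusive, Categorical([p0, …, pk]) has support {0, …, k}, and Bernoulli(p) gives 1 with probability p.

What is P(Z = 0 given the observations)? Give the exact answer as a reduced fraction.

P(Z = 0 | obs) = 6/7

Enumerate traces; 216 have nonzero weight after conditioning:
  (U=0, V=0, X=0, Z=0, W=1, Y=1) weight 1/192
  (U=0, V=0, X=0, Z=0, W=1, Y=2) weight 1/192
  (U=0, V=0, X=0, Z=0, W=1, Y=3) weight 1/192
  (U=0, V=0, X=0, Z=1, W=0, Y=1) weight 1/1152
  (U=0, V=0, X=0, Z=1, W=0, Y=2) weight 1/1152
  (U=0, V=0, X=0, Z=1, W=0, Y=3) weight 1/1152
  (U=0, V=0, X=1, Z=0, W=1, Y=1) weight 1/192
  (U=0, V=0, X=1, Z=0, W=1, Y=2) weight 1/192
  … 208 more
Group by Z:
  weight(Z=0) = 1/2
  weight(Z=1) = 1/12
Total weight = 1/2 + 1/12 = 7/12
P(Z=0 | obs) = 1/2 / 7/12 = 6/7
P(Z=1 | obs) = 1/12 / 7/12 = 1/7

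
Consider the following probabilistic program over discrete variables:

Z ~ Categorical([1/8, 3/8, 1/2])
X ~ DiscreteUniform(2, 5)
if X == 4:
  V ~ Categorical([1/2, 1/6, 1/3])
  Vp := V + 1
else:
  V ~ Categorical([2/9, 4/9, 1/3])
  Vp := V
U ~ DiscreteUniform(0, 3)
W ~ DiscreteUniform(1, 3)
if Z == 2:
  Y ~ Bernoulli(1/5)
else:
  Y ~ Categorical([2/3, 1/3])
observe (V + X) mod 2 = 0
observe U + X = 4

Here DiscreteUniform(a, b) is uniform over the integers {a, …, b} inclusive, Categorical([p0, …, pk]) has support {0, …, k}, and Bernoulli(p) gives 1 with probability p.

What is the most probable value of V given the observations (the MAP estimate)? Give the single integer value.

Enumerate traces; 90 have nonzero weight after conditioning:
  (Z=0, X=2, V=0, U=2, W=1, Y=0) weight 1/2592
  (Z=0, X=2, V=0, U=2, W=1, Y=1) weight 1/5184
  (Z=0, X=2, V=0, U=2, W=2, Y=0) weight 1/2592
  (Z=0, X=2, V=0, U=2, W=2, Y=1) weight 1/5184
  (Z=0, X=2, V=0, U=2, W=3, Y=0) weight 1/2592
  (Z=0, X=2, V=0, U=2, W=3, Y=1) weight 1/5184
  (Z=0, X=2, V=2, U=2, W=1, Y=0) weight 1/1728
  (Z=0, X=2, V=2, U=2, W=1, Y=1) weight 1/3456
  (Z=0, X=3, V=1, U=1, W=1, Y=0) weight 1/1296
  … 81 more
Group by V:
  weight(V=0) = 13/288
  weight(V=1) = 1/36
  weight(V=2) = 1/24
Total weight = 13/288 + 1/36 + 1/24 = 11/96
P(V=0 | obs) = 13/288 / 11/96 = 13/33
P(V=1 | obs) = 1/36 / 11/96 = 8/33
P(V=2 | obs) = 1/24 / 11/96 = 4/11
argmax = 0

argmax_v P(V = v | obs) = 0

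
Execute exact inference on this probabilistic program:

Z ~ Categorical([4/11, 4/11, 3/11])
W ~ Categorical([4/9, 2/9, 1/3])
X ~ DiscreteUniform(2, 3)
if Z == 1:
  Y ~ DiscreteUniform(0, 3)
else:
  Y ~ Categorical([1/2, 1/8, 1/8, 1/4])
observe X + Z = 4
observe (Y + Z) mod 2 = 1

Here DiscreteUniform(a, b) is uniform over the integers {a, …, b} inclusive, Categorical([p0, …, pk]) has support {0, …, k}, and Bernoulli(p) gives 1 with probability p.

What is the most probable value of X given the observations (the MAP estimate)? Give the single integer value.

argmax_v P(X = v | obs) = 3

Enumerate traces; 12 have nonzero weight after conditioning:
  (Z=1, W=0, X=3, Y=0) weight 2/99
  (Z=1, W=0, X=3, Y=2) weight 2/99
  (Z=1, W=1, X=3, Y=0) weight 1/99
  (Z=1, W=1, X=3, Y=2) weight 1/99
  (Z=1, W=2, X=3, Y=0) weight 1/66
  (Z=1, W=2, X=3, Y=2) weight 1/66
  (Z=2, W=0, X=2, Y=1) weight 1/132
  (Z=2, W=0, X=2, Y=3) weight 1/66
  … 4 more
Group by X:
  weight(X=2) = 9/176
  weight(X=3) = 1/11
Total weight = 9/176 + 1/11 = 25/176
P(X=2 | obs) = 9/176 / 25/176 = 9/25
P(X=3 | obs) = 1/11 / 25/176 = 16/25
argmax = 3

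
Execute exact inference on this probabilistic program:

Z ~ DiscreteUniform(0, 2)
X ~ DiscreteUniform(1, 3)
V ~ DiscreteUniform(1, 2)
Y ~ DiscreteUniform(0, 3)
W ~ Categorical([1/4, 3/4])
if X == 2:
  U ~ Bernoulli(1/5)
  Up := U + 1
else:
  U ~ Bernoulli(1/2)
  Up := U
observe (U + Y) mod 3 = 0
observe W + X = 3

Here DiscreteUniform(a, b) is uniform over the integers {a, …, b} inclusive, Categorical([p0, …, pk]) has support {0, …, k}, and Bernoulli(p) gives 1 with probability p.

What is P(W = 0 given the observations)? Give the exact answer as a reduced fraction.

P(W = 0 | obs) = 5/23

Enumerate traces; 36 have nonzero weight after conditioning:
  (Z=0, X=2, V=1, Y=0, W=1, U=0) weight 1/120
  (Z=0, X=2, V=1, Y=2, W=1, U=1) weight 1/480
  (Z=0, X=2, V=1, Y=3, W=1, U=0) weight 1/120
  (Z=0, X=2, V=2, Y=0, W=1, U=0) weight 1/120
  (Z=0, X=2, V=2, Y=2, W=1, U=1) weight 1/480
  (Z=0, X=2, V=2, Y=3, W=1, U=0) weight 1/120
  (Z=0, X=3, V=1, Y=0, W=0, U=0) weight 1/576
  (Z=0, X=3, V=1, Y=2, W=0, U=1) weight 1/576
  … 28 more
Group by W:
  weight(W=0) = 1/32
  weight(W=1) = 9/80
Total weight = 1/32 + 9/80 = 23/160
P(W=0 | obs) = 1/32 / 23/160 = 5/23
P(W=1 | obs) = 9/80 / 23/160 = 18/23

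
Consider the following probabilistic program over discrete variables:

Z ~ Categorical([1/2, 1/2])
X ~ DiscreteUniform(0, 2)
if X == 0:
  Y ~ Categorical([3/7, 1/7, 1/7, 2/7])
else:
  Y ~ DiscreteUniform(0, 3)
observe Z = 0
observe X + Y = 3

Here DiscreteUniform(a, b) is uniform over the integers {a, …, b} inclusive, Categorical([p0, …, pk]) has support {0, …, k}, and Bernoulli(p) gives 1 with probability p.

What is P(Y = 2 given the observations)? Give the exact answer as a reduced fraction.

P(Y = 2 | obs) = 7/22

Enumerate traces; 3 have nonzero weight after conditioning:
  (Z=0, X=0, Y=3) weight 1/21
  (Z=0, X=1, Y=2) weight 1/24
  (Z=0, X=2, Y=1) weight 1/24
Group by Y:
  weight(Y=1) = 1/24
  weight(Y=2) = 1/24
  weight(Y=3) = 1/21
Total weight = 1/24 + 1/24 + 1/21 = 11/84
P(Y=1 | obs) = 1/24 / 11/84 = 7/22
P(Y=2 | obs) = 1/24 / 11/84 = 7/22
P(Y=3 | obs) = 1/21 / 11/84 = 4/11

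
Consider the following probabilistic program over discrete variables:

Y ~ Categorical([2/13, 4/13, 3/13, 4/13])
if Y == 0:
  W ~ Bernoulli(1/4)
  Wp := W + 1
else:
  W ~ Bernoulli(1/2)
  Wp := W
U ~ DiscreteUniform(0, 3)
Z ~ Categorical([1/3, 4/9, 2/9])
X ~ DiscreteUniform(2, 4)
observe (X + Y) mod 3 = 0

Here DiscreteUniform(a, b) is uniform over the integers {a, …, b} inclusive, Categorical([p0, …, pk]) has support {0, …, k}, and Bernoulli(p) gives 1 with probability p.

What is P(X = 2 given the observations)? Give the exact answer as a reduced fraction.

P(X = 2 | obs) = 4/13

Enumerate traces; 96 have nonzero weight after conditioning:
  (Y=0, W=0, U=0, Z=0, X=3) weight 1/312
  (Y=0, W=0, U=0, Z=1, X=3) weight 1/234
  (Y=0, W=0, U=0, Z=2, X=3) weight 1/468
  (Y=0, W=0, U=1, Z=0, X=3) weight 1/312
  (Y=0, W=0, U=1, Z=1, X=3) weight 1/234
  (Y=0, W=0, U=1, Z=2, X=3) weight 1/468
  (Y=0, W=0, U=2, Z=0, X=3) weight 1/312
  (Y=0, W=0, U=2, Z=1, X=3) weight 1/234
  (Y=1, W=0, U=0, Z=0, X=2) weight 1/234
  (Y=2, W=0, U=0, Z=0, X=4) weight 1/312
  … 86 more
Group by X:
  weight(X=2) = 4/39
  weight(X=3) = 2/13
  weight(X=4) = 1/13
Total weight = 4/39 + 2/13 + 1/13 = 1/3
P(X=2 | obs) = 4/39 / 1/3 = 4/13
P(X=3 | obs) = 2/13 / 1/3 = 6/13
P(X=4 | obs) = 1/13 / 1/3 = 3/13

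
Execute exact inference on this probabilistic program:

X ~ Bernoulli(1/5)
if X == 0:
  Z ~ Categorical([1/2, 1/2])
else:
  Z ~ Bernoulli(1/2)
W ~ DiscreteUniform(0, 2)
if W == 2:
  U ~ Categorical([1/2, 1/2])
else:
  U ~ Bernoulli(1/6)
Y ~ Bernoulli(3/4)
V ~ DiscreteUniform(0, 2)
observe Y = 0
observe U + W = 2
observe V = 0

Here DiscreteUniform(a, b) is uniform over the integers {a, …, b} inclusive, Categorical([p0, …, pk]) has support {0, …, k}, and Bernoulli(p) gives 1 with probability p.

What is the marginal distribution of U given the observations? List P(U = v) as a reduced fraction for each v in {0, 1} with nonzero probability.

Enumerate traces; 8 have nonzero weight after conditioning:
  (X=0, Z=0, W=1, U=1, Y=0, V=0) weight 1/540
  (X=0, Z=0, W=2, U=0, Y=0, V=0) weight 1/180
  (X=0, Z=1, W=1, U=1, Y=0, V=0) weight 1/540
  (X=0, Z=1, W=2, U=0, Y=0, V=0) weight 1/180
  (X=1, Z=0, W=1, U=1, Y=0, V=0) weight 1/2160
  (X=1, Z=0, W=2, U=0, Y=0, V=0) weight 1/720
  (X=1, Z=1, W=1, U=1, Y=0, V=0) weight 1/2160
  (X=1, Z=1, W=2, U=0, Y=0, V=0) weight 1/720
Group by U:
  weight(U=0) = 1/72
  weight(U=1) = 1/216
Total weight = 1/72 + 1/216 = 1/54
P(U=0 | obs) = 1/72 / 1/54 = 3/4
P(U=1 | obs) = 1/216 / 1/54 = 1/4

P(U=0) = 3/4, P(U=1) = 1/4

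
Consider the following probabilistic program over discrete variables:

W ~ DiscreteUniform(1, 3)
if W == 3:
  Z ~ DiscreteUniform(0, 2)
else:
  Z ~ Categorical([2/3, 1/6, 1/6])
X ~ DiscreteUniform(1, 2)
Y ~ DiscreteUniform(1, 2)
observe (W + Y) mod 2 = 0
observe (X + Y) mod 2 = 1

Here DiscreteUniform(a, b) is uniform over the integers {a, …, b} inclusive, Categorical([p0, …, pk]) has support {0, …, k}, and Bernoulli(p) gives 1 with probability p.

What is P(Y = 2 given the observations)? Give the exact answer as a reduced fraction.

Enumerate traces; 9 have nonzero weight after conditioning:
  (W=1, Z=0, X=2, Y=1) weight 1/18
  (W=1, Z=1, X=2, Y=1) weight 1/72
  (W=1, Z=2, X=2, Y=1) weight 1/72
  (W=2, Z=0, X=1, Y=2) weight 1/18
  (W=2, Z=1, X=1, Y=2) weight 1/72
  (W=2, Z=2, X=1, Y=2) weight 1/72
  (W=3, Z=0, X=2, Y=1) weight 1/36
  (W=3, Z=1, X=2, Y=1) weight 1/36
  … 1 more
Group by Y:
  weight(Y=1) = 1/6
  weight(Y=2) = 1/12
Total weight = 1/6 + 1/12 = 1/4
P(Y=1 | obs) = 1/6 / 1/4 = 2/3
P(Y=2 | obs) = 1/12 / 1/4 = 1/3

P(Y = 2 | obs) = 1/3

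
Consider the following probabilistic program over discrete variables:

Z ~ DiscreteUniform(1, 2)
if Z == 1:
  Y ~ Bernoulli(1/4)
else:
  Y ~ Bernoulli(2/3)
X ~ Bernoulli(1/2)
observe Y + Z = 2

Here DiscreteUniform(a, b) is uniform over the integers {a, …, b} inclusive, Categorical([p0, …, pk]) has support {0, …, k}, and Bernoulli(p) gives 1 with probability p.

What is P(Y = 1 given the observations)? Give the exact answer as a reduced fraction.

P(Y = 1 | obs) = 3/7

Enumerate traces; 4 have nonzero weight after conditioning:
  (Z=1, Y=1, X=0) weight 1/16
  (Z=1, Y=1, X=1) weight 1/16
  (Z=2, Y=0, X=0) weight 1/12
  (Z=2, Y=0, X=1) weight 1/12
Group by Y:
  weight(Y=0) = 1/6
  weight(Y=1) = 1/8
Total weight = 1/6 + 1/8 = 7/24
P(Y=0 | obs) = 1/6 / 7/24 = 4/7
P(Y=1 | obs) = 1/8 / 7/24 = 3/7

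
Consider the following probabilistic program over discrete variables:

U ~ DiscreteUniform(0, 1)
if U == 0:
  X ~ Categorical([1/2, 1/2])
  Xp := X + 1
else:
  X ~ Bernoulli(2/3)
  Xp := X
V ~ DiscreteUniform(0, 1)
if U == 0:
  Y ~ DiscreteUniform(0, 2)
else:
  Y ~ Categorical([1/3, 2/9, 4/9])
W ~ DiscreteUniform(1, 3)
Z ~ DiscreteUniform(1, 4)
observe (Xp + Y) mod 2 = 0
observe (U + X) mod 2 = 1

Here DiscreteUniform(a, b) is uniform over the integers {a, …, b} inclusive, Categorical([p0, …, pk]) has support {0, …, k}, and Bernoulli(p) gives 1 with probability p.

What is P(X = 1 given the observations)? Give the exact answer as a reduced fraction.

Enumerate traces; 96 have nonzero weight after conditioning:
  (U=0, X=1, V=0, Y=0, W=1, Z=1) weight 1/288
  (U=0, X=1, V=0, Y=0, W=1, Z=2) weight 1/288
  (U=0, X=1, V=0, Y=0, W=1, Z=3) weight 1/288
  (U=0, X=1, V=0, Y=0, W=1, Z=4) weight 1/288
  (U=0, X=1, V=0, Y=0, W=2, Z=1) weight 1/288
  (U=0, X=1, V=0, Y=0, W=2, Z=2) weight 1/288
  (U=0, X=1, V=0, Y=0, W=2, Z=3) weight 1/288
  (U=0, X=1, V=0, Y=0, W=2, Z=4) weight 1/288
  (U=1, X=0, V=0, Y=0, W=1, Z=1) weight 1/432
  … 87 more
Group by X:
  weight(X=0) = 7/54
  weight(X=1) = 1/6
Total weight = 7/54 + 1/6 = 8/27
P(X=0 | obs) = 7/54 / 8/27 = 7/16
P(X=1 | obs) = 1/6 / 8/27 = 9/16

P(X = 1 | obs) = 9/16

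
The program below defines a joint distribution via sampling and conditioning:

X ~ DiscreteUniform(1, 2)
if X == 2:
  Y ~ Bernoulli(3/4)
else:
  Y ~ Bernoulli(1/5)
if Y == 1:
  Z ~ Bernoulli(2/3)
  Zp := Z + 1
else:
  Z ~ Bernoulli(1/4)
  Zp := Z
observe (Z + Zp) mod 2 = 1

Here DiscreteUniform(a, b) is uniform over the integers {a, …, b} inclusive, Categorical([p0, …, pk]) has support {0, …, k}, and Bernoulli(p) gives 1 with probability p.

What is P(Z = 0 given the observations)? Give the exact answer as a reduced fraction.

Enumerate traces; 4 have nonzero weight after conditioning:
  (X=1, Y=1, Z=0) weight 1/30
  (X=1, Y=1, Z=1) weight 1/15
  (X=2, Y=1, Z=0) weight 1/8
  (X=2, Y=1, Z=1) weight 1/4
Group by Z:
  weight(Z=0) = 19/120
  weight(Z=1) = 19/60
Total weight = 19/120 + 19/60 = 19/40
P(Z=0 | obs) = 19/120 / 19/40 = 1/3
P(Z=1 | obs) = 19/60 / 19/40 = 2/3

P(Z = 0 | obs) = 1/3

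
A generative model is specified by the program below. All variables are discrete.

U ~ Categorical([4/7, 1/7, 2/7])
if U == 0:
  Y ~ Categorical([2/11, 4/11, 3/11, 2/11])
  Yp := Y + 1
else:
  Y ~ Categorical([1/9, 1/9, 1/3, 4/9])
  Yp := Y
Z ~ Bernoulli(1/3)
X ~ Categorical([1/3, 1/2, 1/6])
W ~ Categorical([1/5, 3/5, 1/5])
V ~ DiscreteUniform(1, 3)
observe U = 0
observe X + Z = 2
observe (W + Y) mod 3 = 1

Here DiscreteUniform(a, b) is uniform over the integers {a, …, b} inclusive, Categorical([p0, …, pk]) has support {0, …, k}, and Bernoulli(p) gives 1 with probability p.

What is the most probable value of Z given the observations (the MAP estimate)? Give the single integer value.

argmax_v P(Z = v | obs) = 1

Enumerate traces; 24 have nonzero weight after conditioning:
  (U=0, Y=0, Z=0, X=2, W=1, V=1) weight 8/3465
  (U=0, Y=0, Z=0, X=2, W=1, V=2) weight 8/3465
  (U=0, Y=0, Z=0, X=2, W=1, V=3) weight 8/3465
  (U=0, Y=0, Z=1, X=1, W=1, V=1) weight 4/1155
  (U=0, Y=0, Z=1, X=1, W=1, V=2) weight 4/1155
  (U=0, Y=0, Z=1, X=1, W=1, V=3) weight 4/1155
  (U=0, Y=1, Z=0, X=2, W=0, V=1) weight 16/10395
  (U=0, Y=1, Z=0, X=2, W=0, V=2) weight 16/10395
  … 16 more
Group by Z:
  weight(Z=0) = 76/3465
  weight(Z=1) = 38/1155
Total weight = 76/3465 + 38/1155 = 38/693
P(Z=0 | obs) = 76/3465 / 38/693 = 2/5
P(Z=1 | obs) = 38/1155 / 38/693 = 3/5
argmax = 1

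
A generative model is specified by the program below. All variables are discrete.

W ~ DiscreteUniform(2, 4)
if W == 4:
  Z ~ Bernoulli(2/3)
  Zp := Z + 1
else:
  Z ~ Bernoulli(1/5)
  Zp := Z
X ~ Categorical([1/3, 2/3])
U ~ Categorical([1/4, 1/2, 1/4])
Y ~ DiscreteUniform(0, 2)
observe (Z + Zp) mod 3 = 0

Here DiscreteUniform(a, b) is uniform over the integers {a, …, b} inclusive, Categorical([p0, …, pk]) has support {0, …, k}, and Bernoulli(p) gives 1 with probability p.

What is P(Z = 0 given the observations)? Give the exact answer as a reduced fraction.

Enumerate traces; 54 have nonzero weight after conditioning:
  (W=2, Z=0, X=0, U=0, Y=0) weight 1/135
  (W=2, Z=0, X=0, U=0, Y=1) weight 1/135
  (W=2, Z=0, X=0, U=0, Y=2) weight 1/135
  (W=2, Z=0, X=0, U=1, Y=0) weight 2/135
  (W=2, Z=0, X=0, U=1, Y=1) weight 2/135
  (W=2, Z=0, X=0, U=1, Y=2) weight 2/135
  (W=2, Z=0, X=0, U=2, Y=0) weight 1/135
  (W=2, Z=0, X=0, U=2, Y=1) weight 1/135
  (W=4, Z=1, X=0, U=0, Y=0) weight 1/162
  … 45 more
Group by Z:
  weight(Z=0) = 8/15
  weight(Z=1) = 2/9
Total weight = 8/15 + 2/9 = 34/45
P(Z=0 | obs) = 8/15 / 34/45 = 12/17
P(Z=1 | obs) = 2/9 / 34/45 = 5/17

P(Z = 0 | obs) = 12/17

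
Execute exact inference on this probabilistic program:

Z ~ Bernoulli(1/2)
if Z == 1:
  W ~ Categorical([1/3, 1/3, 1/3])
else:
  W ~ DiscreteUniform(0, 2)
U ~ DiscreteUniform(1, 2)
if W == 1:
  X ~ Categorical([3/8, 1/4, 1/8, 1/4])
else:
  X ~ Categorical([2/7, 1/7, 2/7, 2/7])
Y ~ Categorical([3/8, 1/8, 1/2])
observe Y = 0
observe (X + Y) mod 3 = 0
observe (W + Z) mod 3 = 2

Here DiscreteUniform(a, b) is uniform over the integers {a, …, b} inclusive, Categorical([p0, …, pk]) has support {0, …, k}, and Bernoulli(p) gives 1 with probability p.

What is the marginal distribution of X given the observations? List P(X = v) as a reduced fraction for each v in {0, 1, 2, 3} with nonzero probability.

Enumerate traces; 8 have nonzero weight after conditioning:
  (Z=0, W=2, U=1, X=0, Y=0) weight 1/112
  (Z=0, W=2, U=1, X=3, Y=0) weight 1/112
  (Z=0, W=2, U=2, X=0, Y=0) weight 1/112
  (Z=0, W=2, U=2, X=3, Y=0) weight 1/112
  (Z=1, W=1, U=1, X=0, Y=0) weight 3/256
  (Z=1, W=1, U=1, X=3, Y=0) weight 1/128
  (Z=1, W=1, U=2, X=0, Y=0) weight 3/256
  (Z=1, W=1, U=2, X=3, Y=0) weight 1/128
Group by X:
  weight(X=0) = 37/896
  weight(X=3) = 15/448
Total weight = 37/896 + 15/448 = 67/896
P(X=0 | obs) = 37/896 / 67/896 = 37/67
P(X=3 | obs) = 15/448 / 67/896 = 30/67

P(X=0) = 37/67, P(X=3) = 30/67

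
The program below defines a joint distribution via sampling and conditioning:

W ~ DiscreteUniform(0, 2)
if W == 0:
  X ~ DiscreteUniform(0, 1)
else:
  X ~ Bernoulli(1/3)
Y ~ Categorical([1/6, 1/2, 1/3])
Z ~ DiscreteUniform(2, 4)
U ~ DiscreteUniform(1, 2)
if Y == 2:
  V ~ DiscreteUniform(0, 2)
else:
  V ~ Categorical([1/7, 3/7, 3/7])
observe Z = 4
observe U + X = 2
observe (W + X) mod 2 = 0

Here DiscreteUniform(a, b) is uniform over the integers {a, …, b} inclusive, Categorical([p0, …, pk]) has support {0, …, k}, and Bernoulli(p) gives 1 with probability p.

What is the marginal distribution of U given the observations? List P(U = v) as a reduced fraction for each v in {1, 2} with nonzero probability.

P(U=1) = 2/9, P(U=2) = 7/9

Enumerate traces; 27 have nonzero weight after conditioning:
  (W=0, X=0, Y=0, Z=4, U=2, V=0) weight 1/1512
  (W=0, X=0, Y=0, Z=4, U=2, V=1) weight 1/504
  (W=0, X=0, Y=0, Z=4, U=2, V=2) weight 1/504
  (W=0, X=0, Y=1, Z=4, U=2, V=0) weight 1/504
  (W=0, X=0, Y=1, Z=4, U=2, V=1) weight 1/168
  (W=0, X=0, Y=1, Z=4, U=2, V=2) weight 1/168
  (W=0, X=0, Y=2, Z=4, U=2, V=0) weight 1/324
  (W=0, X=0, Y=2, Z=4, U=2, V=1) weight 1/324
  (W=1, X=1, Y=0, Z=4, U=1, V=0) weight 1/2268
  … 18 more
Group by U:
  weight(U=1) = 1/54
  weight(U=2) = 7/108
Total weight = 1/54 + 7/108 = 1/12
P(U=1 | obs) = 1/54 / 1/12 = 2/9
P(U=2 | obs) = 7/108 / 1/12 = 7/9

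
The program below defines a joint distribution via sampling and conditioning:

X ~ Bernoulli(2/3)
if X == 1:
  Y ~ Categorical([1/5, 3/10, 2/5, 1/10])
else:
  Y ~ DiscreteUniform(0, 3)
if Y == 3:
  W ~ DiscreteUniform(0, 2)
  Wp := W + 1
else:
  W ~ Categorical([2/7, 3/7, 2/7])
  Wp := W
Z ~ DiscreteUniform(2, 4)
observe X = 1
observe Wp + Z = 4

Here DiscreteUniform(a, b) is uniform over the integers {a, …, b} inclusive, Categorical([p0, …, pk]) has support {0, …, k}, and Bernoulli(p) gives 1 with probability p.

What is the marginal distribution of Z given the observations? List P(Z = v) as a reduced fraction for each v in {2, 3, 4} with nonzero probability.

Enumerate traces; 11 have nonzero weight after conditioning:
  (X=1, Y=0, W=0, Z=4) weight 4/315
  (X=1, Y=0, W=1, Z=3) weight 2/105
  (X=1, Y=0, W=2, Z=2) weight 4/315
  (X=1, Y=1, W=0, Z=4) weight 2/105
  (X=1, Y=1, W=1, Z=3) weight 1/35
  (X=1, Y=1, W=2, Z=2) weight 2/105
  (X=1, Y=2, W=0, Z=4) weight 8/315
  (X=1, Y=2, W=1, Z=3) weight 4/105
  … 3 more
Group by Z:
  weight(Z=2) = 61/945
  weight(Z=3) = 88/945
  weight(Z=4) = 2/35
Total weight = 61/945 + 88/945 + 2/35 = 29/135
P(Z=2 | obs) = 61/945 / 29/135 = 61/203
P(Z=3 | obs) = 88/945 / 29/135 = 88/203
P(Z=4 | obs) = 2/35 / 29/135 = 54/203

P(Z=2) = 61/203, P(Z=3) = 88/203, P(Z=4) = 54/203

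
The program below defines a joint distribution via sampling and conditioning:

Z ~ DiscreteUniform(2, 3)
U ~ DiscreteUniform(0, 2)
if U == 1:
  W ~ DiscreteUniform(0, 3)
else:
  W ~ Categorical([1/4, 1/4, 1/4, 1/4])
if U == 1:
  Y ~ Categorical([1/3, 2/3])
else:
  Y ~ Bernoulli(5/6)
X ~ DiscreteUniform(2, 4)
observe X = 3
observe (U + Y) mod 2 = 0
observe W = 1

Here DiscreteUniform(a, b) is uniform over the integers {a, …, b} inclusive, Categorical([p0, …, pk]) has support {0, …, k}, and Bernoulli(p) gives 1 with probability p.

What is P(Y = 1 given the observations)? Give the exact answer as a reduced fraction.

P(Y = 1 | obs) = 2/3

Enumerate traces; 6 have nonzero weight after conditioning:
  (Z=2, U=0, W=1, Y=0, X=3) weight 1/432
  (Z=2, U=1, W=1, Y=1, X=3) weight 1/108
  (Z=2, U=2, W=1, Y=0, X=3) weight 1/432
  (Z=3, U=0, W=1, Y=0, X=3) weight 1/432
  (Z=3, U=1, W=1, Y=1, X=3) weight 1/108
  (Z=3, U=2, W=1, Y=0, X=3) weight 1/432
Group by Y:
  weight(Y=0) = 1/108
  weight(Y=1) = 1/54
Total weight = 1/108 + 1/54 = 1/36
P(Y=0 | obs) = 1/108 / 1/36 = 1/3
P(Y=1 | obs) = 1/54 / 1/36 = 2/3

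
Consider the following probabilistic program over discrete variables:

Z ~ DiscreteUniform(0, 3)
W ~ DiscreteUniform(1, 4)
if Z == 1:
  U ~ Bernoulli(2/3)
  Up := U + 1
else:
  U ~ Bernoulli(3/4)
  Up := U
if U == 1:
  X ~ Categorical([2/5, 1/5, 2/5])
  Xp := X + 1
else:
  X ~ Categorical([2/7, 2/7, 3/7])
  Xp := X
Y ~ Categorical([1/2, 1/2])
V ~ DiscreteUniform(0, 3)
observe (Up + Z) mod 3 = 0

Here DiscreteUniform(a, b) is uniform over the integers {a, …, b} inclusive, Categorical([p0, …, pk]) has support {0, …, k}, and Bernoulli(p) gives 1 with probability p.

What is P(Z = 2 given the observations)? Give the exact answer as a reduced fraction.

Enumerate traces; 384 have nonzero weight after conditioning:
  (Z=0, W=1, U=0, X=0, Y=0, V=0) weight 1/1792
  (Z=0, W=1, U=0, X=0, Y=0, V=1) weight 1/1792
  (Z=0, W=1, U=0, X=0, Y=0, V=2) weight 1/1792
  (Z=0, W=1, U=0, X=0, Y=0, V=3) weight 1/1792
  (Z=0, W=1, U=0, X=0, Y=1, V=0) weight 1/1792
  (Z=0, W=1, U=0, X=0, Y=1, V=1) weight 1/1792
  (Z=0, W=1, U=0, X=0, Y=1, V=2) weight 1/1792
  (Z=0, W=1, U=0, X=0, Y=1, V=3) weight 1/1792
  (Z=1, W=1, U=1, X=0, Y=0, V=0) weight 1/480
  (Z=2, W=1, U=1, X=0, Y=0, V=0) weight 3/1280
  … 374 more
Group by Z:
  weight(Z=0) = 1/16
  weight(Z=1) = 1/6
  weight(Z=2) = 3/16
  weight(Z=3) = 1/16
Total weight = 1/16 + 1/6 + 3/16 + 1/16 = 23/48
P(Z=0 | obs) = 1/16 / 23/48 = 3/23
P(Z=1 | obs) = 1/6 / 23/48 = 8/23
P(Z=2 | obs) = 3/16 / 23/48 = 9/23
P(Z=3 | obs) = 1/16 / 23/48 = 3/23

P(Z = 2 | obs) = 9/23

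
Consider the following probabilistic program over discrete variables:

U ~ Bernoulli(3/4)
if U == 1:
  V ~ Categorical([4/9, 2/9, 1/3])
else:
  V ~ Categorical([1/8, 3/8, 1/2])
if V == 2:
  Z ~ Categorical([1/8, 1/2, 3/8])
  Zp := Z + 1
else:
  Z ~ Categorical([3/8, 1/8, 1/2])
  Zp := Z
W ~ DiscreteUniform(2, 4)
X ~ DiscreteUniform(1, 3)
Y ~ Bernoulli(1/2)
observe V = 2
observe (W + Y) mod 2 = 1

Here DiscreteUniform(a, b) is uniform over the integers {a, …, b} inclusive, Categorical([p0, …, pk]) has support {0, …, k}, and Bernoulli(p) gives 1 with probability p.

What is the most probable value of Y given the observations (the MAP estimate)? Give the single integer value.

argmax_v P(Y = v | obs) = 1

Enumerate traces; 54 have nonzero weight after conditioning:
  (U=0, V=2, Z=0, W=2, X=1, Y=1) weight 1/1152
  (U=0, V=2, Z=0, W=2, X=2, Y=1) weight 1/1152
  (U=0, V=2, Z=0, W=2, X=3, Y=1) weight 1/1152
  (U=0, V=2, Z=0, W=3, X=1, Y=0) weight 1/1152
  (U=0, V=2, Z=0, W=3, X=2, Y=0) weight 1/1152
  (U=0, V=2, Z=0, W=3, X=3, Y=0) weight 1/1152
  (U=0, V=2, Z=0, W=4, X=1, Y=1) weight 1/1152
  (U=0, V=2, Z=0, W=4, X=2, Y=1) weight 1/1152
  … 46 more
Group by Y:
  weight(Y=0) = 1/16
  weight(Y=1) = 1/8
Total weight = 1/16 + 1/8 = 3/16
P(Y=0 | obs) = 1/16 / 3/16 = 1/3
P(Y=1 | obs) = 1/8 / 3/16 = 2/3
argmax = 1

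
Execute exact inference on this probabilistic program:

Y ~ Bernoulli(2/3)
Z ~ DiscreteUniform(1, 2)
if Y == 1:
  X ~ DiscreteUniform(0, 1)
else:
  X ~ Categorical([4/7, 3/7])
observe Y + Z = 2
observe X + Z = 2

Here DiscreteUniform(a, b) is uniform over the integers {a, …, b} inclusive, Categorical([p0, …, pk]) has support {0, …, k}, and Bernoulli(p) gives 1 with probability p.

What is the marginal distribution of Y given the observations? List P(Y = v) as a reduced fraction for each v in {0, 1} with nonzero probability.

Enumerate traces; 2 have nonzero weight after conditioning:
  (Y=0, Z=2, X=0) weight 2/21
  (Y=1, Z=1, X=1) weight 1/6
Group by Y:
  weight(Y=0) = 2/21
  weight(Y=1) = 1/6
Total weight = 2/21 + 1/6 = 11/42
P(Y=0 | obs) = 2/21 / 11/42 = 4/11
P(Y=1 | obs) = 1/6 / 11/42 = 7/11

P(Y=0) = 4/11, P(Y=1) = 7/11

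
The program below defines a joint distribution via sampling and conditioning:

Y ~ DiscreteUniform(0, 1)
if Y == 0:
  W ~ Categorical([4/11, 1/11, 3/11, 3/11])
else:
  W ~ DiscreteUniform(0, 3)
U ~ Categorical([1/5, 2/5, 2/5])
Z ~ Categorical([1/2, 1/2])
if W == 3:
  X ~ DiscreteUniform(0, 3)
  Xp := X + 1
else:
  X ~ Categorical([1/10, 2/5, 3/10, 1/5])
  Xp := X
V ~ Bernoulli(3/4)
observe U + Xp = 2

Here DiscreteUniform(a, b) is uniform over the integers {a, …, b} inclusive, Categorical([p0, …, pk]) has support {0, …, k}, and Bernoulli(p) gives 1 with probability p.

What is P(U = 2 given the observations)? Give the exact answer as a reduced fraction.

Enumerate traces; 88 have nonzero weight after conditioning:
  (Y=0, W=0, U=0, Z=0, X=2, V=0) weight 3/2200
  (Y=0, W=0, U=0, Z=0, X=2, V=1) weight 9/2200
  (Y=0, W=0, U=0, Z=1, X=2, V=0) weight 3/2200
  (Y=0, W=0, U=0, Z=1, X=2, V=1) weight 9/2200
  (Y=0, W=0, U=1, Z=0, X=1, V=0) weight 1/275
  (Y=0, W=0, U=1, Z=0, X=1, V=1) weight 3/275
  (Y=0, W=0, U=1, Z=1, X=1, V=0) weight 1/275
  (Y=0, W=0, U=1, Z=1, X=1, V=1) weight 3/275
  (Y=0, W=0, U=2, Z=0, X=0, V=0) weight 1/1100
  … 79 more
Group by U:
  weight(U=0) = 101/1760
  weight(U=1) = 127/880
  weight(U=2) = 13/440
Total weight = 101/1760 + 127/880 + 13/440 = 37/160
P(U=0 | obs) = 101/1760 / 37/160 = 101/407
P(U=1 | obs) = 127/880 / 37/160 = 254/407
P(U=2 | obs) = 13/440 / 37/160 = 52/407

P(U = 2 | obs) = 52/407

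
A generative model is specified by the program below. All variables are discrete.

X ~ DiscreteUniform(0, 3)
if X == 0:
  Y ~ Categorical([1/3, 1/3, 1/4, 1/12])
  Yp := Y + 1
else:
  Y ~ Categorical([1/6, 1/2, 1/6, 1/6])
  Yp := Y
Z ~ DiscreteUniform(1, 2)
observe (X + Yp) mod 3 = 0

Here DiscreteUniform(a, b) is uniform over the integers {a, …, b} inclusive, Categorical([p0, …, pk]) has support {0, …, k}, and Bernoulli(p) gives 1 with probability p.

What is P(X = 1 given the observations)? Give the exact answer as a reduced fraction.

Enumerate traces; 10 have nonzero weight after conditioning:
  (X=0, Y=2, Z=1) weight 1/32
  (X=0, Y=2, Z=2) weight 1/32
  (X=1, Y=2, Z=1) weight 1/48
  (X=1, Y=2, Z=2) weight 1/48
  (X=2, Y=1, Z=1) weight 1/16
  (X=2, Y=1, Z=2) weight 1/16
  (X=3, Y=0, Z=1) weight 1/48
  (X=3, Y=0, Z=2) weight 1/48
  … 2 more
Group by X:
  weight(X=0) = 1/16
  weight(X=1) = 1/24
  weight(X=2) = 1/8
  weight(X=3) = 1/12
Total weight = 1/16 + 1/24 + 1/8 + 1/12 = 5/16
P(X=0 | obs) = 1/16 / 5/16 = 1/5
P(X=1 | obs) = 1/24 / 5/16 = 2/15
P(X=2 | obs) = 1/8 / 5/16 = 2/5
P(X=3 | obs) = 1/12 / 5/16 = 4/15

P(X = 1 | obs) = 2/15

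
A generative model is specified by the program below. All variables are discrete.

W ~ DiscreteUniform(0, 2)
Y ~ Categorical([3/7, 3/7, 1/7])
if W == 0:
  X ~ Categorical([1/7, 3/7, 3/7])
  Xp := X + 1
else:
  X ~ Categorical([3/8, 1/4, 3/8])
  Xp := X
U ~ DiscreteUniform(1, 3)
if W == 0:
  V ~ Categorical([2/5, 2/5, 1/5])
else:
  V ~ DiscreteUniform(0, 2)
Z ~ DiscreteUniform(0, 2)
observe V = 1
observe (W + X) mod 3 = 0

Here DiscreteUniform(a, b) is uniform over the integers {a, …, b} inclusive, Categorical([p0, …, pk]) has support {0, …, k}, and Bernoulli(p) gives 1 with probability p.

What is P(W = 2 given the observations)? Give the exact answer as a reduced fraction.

P(W = 2 | obs) = 70/223

Enumerate traces; 81 have nonzero weight after conditioning:
  (W=0, Y=0, X=0, U=1, V=1, Z=0) weight 2/2205
  (W=0, Y=0, X=0, U=1, V=1, Z=1) weight 2/2205
  (W=0, Y=0, X=0, U=1, V=1, Z=2) weight 2/2205
  (W=0, Y=0, X=0, U=2, V=1, Z=0) weight 2/2205
  (W=0, Y=0, X=0, U=2, V=1, Z=1) weight 2/2205
  (W=0, Y=0, X=0, U=2, V=1, Z=2) weight 2/2205
  (W=0, Y=0, X=0, U=3, V=1, Z=0) weight 2/2205
  (W=0, Y=0, X=0, U=3, V=1, Z=1) weight 2/2205
  (W=1, Y=0, X=2, U=1, V=1, Z=0) weight 1/504
  (W=2, Y=0, X=1, U=1, V=1, Z=0) weight 1/756
  … 71 more
Group by W:
  weight(W=0) = 2/105
  weight(W=1) = 1/24
  weight(W=2) = 1/36
Total weight = 2/105 + 1/24 + 1/36 = 223/2520
P(W=0 | obs) = 2/105 / 223/2520 = 48/223
P(W=1 | obs) = 1/24 / 223/2520 = 105/223
P(W=2 | obs) = 1/36 / 223/2520 = 70/223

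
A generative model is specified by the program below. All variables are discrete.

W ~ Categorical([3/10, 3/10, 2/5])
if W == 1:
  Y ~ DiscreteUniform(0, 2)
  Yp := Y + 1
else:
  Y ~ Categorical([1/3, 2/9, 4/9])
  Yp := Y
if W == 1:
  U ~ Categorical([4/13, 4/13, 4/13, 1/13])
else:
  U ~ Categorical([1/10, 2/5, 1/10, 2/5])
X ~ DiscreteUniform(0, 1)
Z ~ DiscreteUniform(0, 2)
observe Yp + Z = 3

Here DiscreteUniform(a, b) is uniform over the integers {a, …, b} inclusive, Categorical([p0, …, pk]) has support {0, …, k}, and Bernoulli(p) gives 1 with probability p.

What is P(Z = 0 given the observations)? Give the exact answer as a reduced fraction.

Enumerate traces; 56 have nonzero weight after conditioning:
  (W=0, Y=1, U=0, X=0, Z=2) weight 1/900
  (W=0, Y=1, U=0, X=1, Z=2) weight 1/900
  (W=0, Y=1, U=1, X=0, Z=2) weight 1/225
  (W=0, Y=1, U=1, X=1, Z=2) weight 1/225
  (W=0, Y=1, U=2, X=0, Z=2) weight 1/900
  (W=0, Y=1, U=2, X=1, Z=2) weight 1/900
  (W=0, Y=1, U=3, X=0, Z=2) weight 1/225
  (W=0, Y=1, U=3, X=1, Z=2) weight 1/225
  (W=0, Y=2, U=0, X=0, Z=1) weight 1/450
  (W=1, Y=2, U=0, X=0, Z=0) weight 1/195
  … 46 more
Group by Z:
  weight(Z=0) = 1/30
  weight(Z=1) = 37/270
  weight(Z=2) = 23/270
Total weight = 1/30 + 37/270 + 23/270 = 23/90
P(Z=0 | obs) = 1/30 / 23/90 = 3/23
P(Z=1 | obs) = 37/270 / 23/90 = 37/69
P(Z=2 | obs) = 23/270 / 23/90 = 1/3

P(Z = 0 | obs) = 3/23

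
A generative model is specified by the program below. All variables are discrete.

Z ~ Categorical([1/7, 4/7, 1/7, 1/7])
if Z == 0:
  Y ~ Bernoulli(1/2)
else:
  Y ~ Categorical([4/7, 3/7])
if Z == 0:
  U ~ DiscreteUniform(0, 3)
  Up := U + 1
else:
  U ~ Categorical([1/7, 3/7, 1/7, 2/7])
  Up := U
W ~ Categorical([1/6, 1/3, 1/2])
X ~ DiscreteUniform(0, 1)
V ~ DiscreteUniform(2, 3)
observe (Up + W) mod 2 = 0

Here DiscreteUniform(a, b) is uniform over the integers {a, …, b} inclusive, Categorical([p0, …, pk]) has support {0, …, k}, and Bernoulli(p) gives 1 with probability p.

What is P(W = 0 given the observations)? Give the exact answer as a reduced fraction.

P(W = 0 | obs) = 31/258

Enumerate traces; 192 have nonzero weight after conditioning:
  (Z=0, Y=0, U=0, W=1, X=0, V=2) weight 1/672
  (Z=0, Y=0, U=0, W=1, X=0, V=3) weight 1/672
  (Z=0, Y=0, U=0, W=1, X=1, V=2) weight 1/672
  (Z=0, Y=0, U=0, W=1, X=1, V=3) weight 1/672
  (Z=0, Y=0, U=1, W=0, X=0, V=2) weight 1/1344
  (Z=0, Y=0, U=1, W=0, X=0, V=3) weight 1/1344
  (Z=0, Y=0, U=1, W=0, X=1, V=2) weight 1/1344
  (Z=0, Y=0, U=1, W=0, X=1, V=3) weight 1/1344
  (Z=0, Y=0, U=1, W=2, X=0, V=2) weight 1/448
  … 183 more
Group by W:
  weight(W=0) = 31/588
  weight(W=1) = 67/294
  weight(W=2) = 31/196
Total weight = 31/588 + 67/294 + 31/196 = 43/98
P(W=0 | obs) = 31/588 / 43/98 = 31/258
P(W=1 | obs) = 67/294 / 43/98 = 67/129
P(W=2 | obs) = 31/196 / 43/98 = 31/86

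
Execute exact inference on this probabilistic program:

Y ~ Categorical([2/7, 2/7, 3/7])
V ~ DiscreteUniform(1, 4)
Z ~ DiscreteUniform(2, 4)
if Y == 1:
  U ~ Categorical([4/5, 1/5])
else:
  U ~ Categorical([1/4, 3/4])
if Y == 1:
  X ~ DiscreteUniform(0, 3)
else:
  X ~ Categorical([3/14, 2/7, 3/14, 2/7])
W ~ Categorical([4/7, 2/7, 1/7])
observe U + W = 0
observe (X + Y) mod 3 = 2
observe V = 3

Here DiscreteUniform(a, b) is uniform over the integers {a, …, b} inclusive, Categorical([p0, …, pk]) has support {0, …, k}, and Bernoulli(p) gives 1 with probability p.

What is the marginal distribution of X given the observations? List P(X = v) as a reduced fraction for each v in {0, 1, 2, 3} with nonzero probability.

P(X=0) = 45/247, P(X=1) = 112/247, P(X=2) = 30/247, P(X=3) = 60/247

Enumerate traces; 12 have nonzero weight after conditioning:
  (Y=0, V=3, Z=2, U=0, X=2, W=0) weight 1/1372
  (Y=0, V=3, Z=3, U=0, X=2, W=0) weight 1/1372
  (Y=0, V=3, Z=4, U=0, X=2, W=0) weight 1/1372
  (Y=1, V=3, Z=2, U=0, X=1, W=0) weight 2/735
  (Y=1, V=3, Z=3, U=0, X=1, W=0) weight 2/735
  (Y=1, V=3, Z=4, U=0, X=1, W=0) weight 2/735
  (Y=2, V=3, Z=2, U=0, X=0, W=0) weight 3/2744
  (Y=2, V=3, Z=2, U=0, X=3, W=0) weight 1/686
  … 4 more
Group by X:
  weight(X=0) = 9/2744
  weight(X=1) = 2/245
  weight(X=2) = 3/1372
  weight(X=3) = 3/686
Total weight = 9/2744 + 2/245 + 3/1372 + 3/686 = 247/13720
P(X=0 | obs) = 9/2744 / 247/13720 = 45/247
P(X=1 | obs) = 2/245 / 247/13720 = 112/247
P(X=2 | obs) = 3/1372 / 247/13720 = 30/247
P(X=3 | obs) = 3/686 / 247/13720 = 60/247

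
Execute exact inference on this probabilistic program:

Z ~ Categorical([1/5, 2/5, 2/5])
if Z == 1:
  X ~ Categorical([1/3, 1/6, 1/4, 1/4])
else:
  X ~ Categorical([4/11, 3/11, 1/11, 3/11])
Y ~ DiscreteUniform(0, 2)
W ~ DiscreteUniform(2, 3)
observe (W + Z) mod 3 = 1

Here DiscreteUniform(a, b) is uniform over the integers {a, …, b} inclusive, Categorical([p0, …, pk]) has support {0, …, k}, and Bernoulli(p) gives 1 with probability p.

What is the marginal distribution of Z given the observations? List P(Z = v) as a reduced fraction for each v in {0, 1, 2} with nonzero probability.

Enumerate traces; 24 have nonzero weight after conditioning:
  (Z=1, X=0, Y=0, W=3) weight 1/45
  (Z=1, X=0, Y=1, W=3) weight 1/45
  (Z=1, X=0, Y=2, W=3) weight 1/45
  (Z=1, X=1, Y=0, W=3) weight 1/90
  (Z=1, X=1, Y=1, W=3) weight 1/90
  (Z=1, X=1, Y=2, W=3) weight 1/90
  (Z=1, X=2, Y=0, W=3) weight 1/60
  (Z=1, X=2, Y=1, W=3) weight 1/60
  (Z=2, X=0, Y=0, W=2) weight 4/165
  … 15 more
Group by Z:
  weight(Z=1) = 1/5
  weight(Z=2) = 1/5
Total weight = 1/5 + 1/5 = 2/5
P(Z=1 | obs) = 1/5 / 2/5 = 1/2
P(Z=2 | obs) = 1/5 / 2/5 = 1/2

P(Z=1) = 1/2, P(Z=2) = 1/2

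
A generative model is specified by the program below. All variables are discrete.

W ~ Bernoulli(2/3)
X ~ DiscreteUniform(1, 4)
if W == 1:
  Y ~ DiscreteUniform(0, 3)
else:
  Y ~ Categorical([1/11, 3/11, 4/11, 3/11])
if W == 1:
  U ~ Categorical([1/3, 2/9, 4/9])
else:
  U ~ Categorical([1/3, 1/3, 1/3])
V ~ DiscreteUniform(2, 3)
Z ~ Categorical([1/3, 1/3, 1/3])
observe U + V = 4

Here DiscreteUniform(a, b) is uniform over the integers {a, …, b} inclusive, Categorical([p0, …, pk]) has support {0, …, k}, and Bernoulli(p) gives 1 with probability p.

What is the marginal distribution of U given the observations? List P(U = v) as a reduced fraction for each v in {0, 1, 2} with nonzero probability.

Enumerate traces; 192 have nonzero weight after conditioning:
  (W=0, X=1, Y=0, U=1, V=3, Z=0) weight 1/2376
  (W=0, X=1, Y=0, U=1, V=3, Z=1) weight 1/2376
  (W=0, X=1, Y=0, U=1, V=3, Z=2) weight 1/2376
  (W=0, X=1, Y=0, U=2, V=2, Z=0) weight 1/2376
  (W=0, X=1, Y=0, U=2, V=2, Z=1) weight 1/2376
  (W=0, X=1, Y=0, U=2, V=2, Z=2) weight 1/2376
  (W=0, X=1, Y=1, U=1, V=3, Z=0) weight 1/792
  (W=0, X=1, Y=1, U=1, V=3, Z=1) weight 1/792
  … 184 more
Group by U:
  weight(U=1) = 7/54
  weight(U=2) = 11/54
Total weight = 7/54 + 11/54 = 1/3
P(U=1 | obs) = 7/54 / 1/3 = 7/18
P(U=2 | obs) = 11/54 / 1/3 = 11/18

P(U=1) = 7/18, P(U=2) = 11/18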